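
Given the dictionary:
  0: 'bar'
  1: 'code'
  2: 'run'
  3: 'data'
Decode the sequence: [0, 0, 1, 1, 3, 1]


Look up each index in the dictionary:
  0 -> 'bar'
  0 -> 'bar'
  1 -> 'code'
  1 -> 'code'
  3 -> 'data'
  1 -> 'code'

Decoded: "bar bar code code data code"


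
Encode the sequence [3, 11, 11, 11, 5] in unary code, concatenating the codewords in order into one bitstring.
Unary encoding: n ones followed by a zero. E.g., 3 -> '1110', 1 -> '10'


Encode each number as n ones followed by a terminating 0:
  3 -> 1110 (4 bits)
  11 -> 111111111110 (12 bits)
  11 -> 111111111110 (12 bits)
  11 -> 111111111110 (12 bits)
  5 -> 111110 (6 bits)
Total length = 4 + 12 + 12 + 12 + 6 = 46 bits.

Unary([3, 11, 11, 11, 5]) = 1110111111111110111111111110111111111110111110 (46 bits)


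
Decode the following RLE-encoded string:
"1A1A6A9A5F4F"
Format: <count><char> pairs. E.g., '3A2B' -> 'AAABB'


Expanding each <count><char> pair:
  1A -> 'A'
  1A -> 'A'
  6A -> 'AAAAAA'
  9A -> 'AAAAAAAAA'
  5F -> 'FFFFF'
  4F -> 'FFFF'

Decoded = AAAAAAAAAAAAAAAAAFFFFFFFFF


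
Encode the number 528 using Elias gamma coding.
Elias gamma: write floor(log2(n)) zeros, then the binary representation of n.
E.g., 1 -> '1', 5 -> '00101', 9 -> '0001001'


num_bits = floor(log2(528)) + 1 = 10
leading_zeros = num_bits - 1 = 9
binary(528) = 1000010000

Elias gamma(528) = '000000000' + '1000010000' = 0000000001000010000 (19 bits)


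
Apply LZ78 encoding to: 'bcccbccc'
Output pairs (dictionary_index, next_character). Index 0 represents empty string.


LZ78 encoding steps:
Dictionary: {0: ''}
Step 1: w='' (idx 0), next='b' -> output (0, 'b'), add 'b' as idx 1
Step 2: w='' (idx 0), next='c' -> output (0, 'c'), add 'c' as idx 2
Step 3: w='c' (idx 2), next='c' -> output (2, 'c'), add 'cc' as idx 3
Step 4: w='b' (idx 1), next='c' -> output (1, 'c'), add 'bc' as idx 4
Step 5: w='cc' (idx 3), end of input -> output (3, '')


Encoded: [(0, 'b'), (0, 'c'), (2, 'c'), (1, 'c'), (3, '')]


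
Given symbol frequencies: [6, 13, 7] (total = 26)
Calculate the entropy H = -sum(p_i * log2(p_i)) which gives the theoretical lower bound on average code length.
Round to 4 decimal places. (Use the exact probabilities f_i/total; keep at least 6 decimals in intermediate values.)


Per-symbol terms -p_i * log2(p_i) with p_i = f_i/26:
  p = 6/26 = 0.230769: log2(p) = -2.115477, -p*log2(p) = 0.488187
  p = 13/26 = 0.500000: log2(p) = -1.000000, -p*log2(p) = 0.500000
  p = 7/26 = 0.269231: log2(p) = -1.893085, -p*log2(p) = 0.509677
H = 0.488187 + 0.500000 + 0.509677 = 1.497864

H = 1.4979 bits/symbol


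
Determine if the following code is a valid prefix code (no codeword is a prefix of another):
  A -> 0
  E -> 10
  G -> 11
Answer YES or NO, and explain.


Checking each pair (does one codeword prefix another?):
  A='0' vs E='10': no prefix
  A='0' vs G='11': no prefix
  E='10' vs A='0': no prefix
  E='10' vs G='11': no prefix
  G='11' vs A='0': no prefix
  G='11' vs E='10': no prefix
No violation found over all pairs.

YES -- this is a valid prefix code. No codeword is a prefix of any other codeword.


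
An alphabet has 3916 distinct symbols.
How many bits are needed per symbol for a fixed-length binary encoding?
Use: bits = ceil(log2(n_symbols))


log2(3916) = 11.9352
Bracket: 2^11 = 2048 < 3916 <= 2^12 = 4096
So ceil(log2(3916)) = 12

bits = ceil(log2(3916)) = ceil(11.9352) = 12 bits


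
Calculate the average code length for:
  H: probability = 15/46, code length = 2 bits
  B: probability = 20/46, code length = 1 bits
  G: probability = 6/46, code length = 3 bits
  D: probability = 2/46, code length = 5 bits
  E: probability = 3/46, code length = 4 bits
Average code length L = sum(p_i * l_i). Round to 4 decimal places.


Weighted contributions p_i * l_i:
  H: (15/46) * 2 = 30/46
  B: (20/46) * 1 = 20/46
  G: (6/46) * 3 = 18/46
  D: (2/46) * 5 = 10/46
  E: (3/46) * 4 = 12/46
Sum = (30 + 20 + 18 + 10 + 12)/46 = 90/46

L = 90/46 = 1.9565 bits/symbol


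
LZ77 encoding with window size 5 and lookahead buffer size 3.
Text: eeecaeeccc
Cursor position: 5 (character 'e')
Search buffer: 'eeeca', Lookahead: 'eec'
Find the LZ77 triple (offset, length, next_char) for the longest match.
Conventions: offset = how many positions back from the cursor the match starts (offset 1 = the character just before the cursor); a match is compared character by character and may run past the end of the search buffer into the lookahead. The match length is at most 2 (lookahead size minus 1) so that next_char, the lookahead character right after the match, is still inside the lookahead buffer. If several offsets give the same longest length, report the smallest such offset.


Try each offset into the search buffer:
  offset=1 (pos 4, char 'a'): match length 0
  offset=2 (pos 3, char 'c'): match length 0
  offset=3 (pos 2, char 'e'): match length 1
  offset=4 (pos 1, char 'e'): match length 2
  offset=5 (pos 0, char 'e'): match length 2
Longest match has length 2, found at offsets 4, 5; take the smallest, offset 4.
next_char = character at position 5 + 2 = 7 -> 'c'

Best match: offset=4, length=2 (matching 'ee' starting at position 1)
LZ77 triple: (4, 2, 'c')


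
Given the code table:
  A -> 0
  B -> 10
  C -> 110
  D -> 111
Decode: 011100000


Decoding:
0 -> A
111 -> D
0 -> A
0 -> A
0 -> A
0 -> A
0 -> A


Result: ADAAAAA


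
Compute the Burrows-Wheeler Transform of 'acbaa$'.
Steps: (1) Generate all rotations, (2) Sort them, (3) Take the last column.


Rotations (sorted):
  0: $acbaa -> last char: a
  1: a$acba -> last char: a
  2: aa$acb -> last char: b
  3: acbaa$ -> last char: $
  4: baa$ac -> last char: c
  5: cbaa$a -> last char: a


BWT = aab$ca


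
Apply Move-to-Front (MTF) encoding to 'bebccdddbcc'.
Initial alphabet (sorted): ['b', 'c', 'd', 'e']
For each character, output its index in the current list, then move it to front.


MTF encoding:
'b': index 0 in ['b', 'c', 'd', 'e'] -> ['b', 'c', 'd', 'e']
'e': index 3 in ['b', 'c', 'd', 'e'] -> ['e', 'b', 'c', 'd']
'b': index 1 in ['e', 'b', 'c', 'd'] -> ['b', 'e', 'c', 'd']
'c': index 2 in ['b', 'e', 'c', 'd'] -> ['c', 'b', 'e', 'd']
'c': index 0 in ['c', 'b', 'e', 'd'] -> ['c', 'b', 'e', 'd']
'd': index 3 in ['c', 'b', 'e', 'd'] -> ['d', 'c', 'b', 'e']
'd': index 0 in ['d', 'c', 'b', 'e'] -> ['d', 'c', 'b', 'e']
'd': index 0 in ['d', 'c', 'b', 'e'] -> ['d', 'c', 'b', 'e']
'b': index 2 in ['d', 'c', 'b', 'e'] -> ['b', 'd', 'c', 'e']
'c': index 2 in ['b', 'd', 'c', 'e'] -> ['c', 'b', 'd', 'e']
'c': index 0 in ['c', 'b', 'd', 'e'] -> ['c', 'b', 'd', 'e']


Output: [0, 3, 1, 2, 0, 3, 0, 0, 2, 2, 0]


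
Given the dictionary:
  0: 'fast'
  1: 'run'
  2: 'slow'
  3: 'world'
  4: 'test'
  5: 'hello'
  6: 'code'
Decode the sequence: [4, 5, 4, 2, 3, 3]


Look up each index in the dictionary:
  4 -> 'test'
  5 -> 'hello'
  4 -> 'test'
  2 -> 'slow'
  3 -> 'world'
  3 -> 'world'

Decoded: "test hello test slow world world"


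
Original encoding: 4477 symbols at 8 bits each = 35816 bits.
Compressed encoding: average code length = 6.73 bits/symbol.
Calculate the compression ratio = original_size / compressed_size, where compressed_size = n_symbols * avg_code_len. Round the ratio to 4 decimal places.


original_size = n_symbols * orig_bits = 4477 * 8 = 35816 bits
compressed_size = n_symbols * avg_code_len = 4477 * 6.73 = 30130.21 bits
ratio = original_size / compressed_size = 35816 / 30130.21 = 1.1887

Compression ratio = 1.1887


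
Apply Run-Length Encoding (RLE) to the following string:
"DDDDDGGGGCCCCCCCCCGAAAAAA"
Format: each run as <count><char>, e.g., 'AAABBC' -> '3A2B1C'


Scanning runs left to right:
  i=0: run of 'D' x 5 -> '5D'
  i=5: run of 'G' x 4 -> '4G'
  i=9: run of 'C' x 9 -> '9C'
  i=18: run of 'G' x 1 -> '1G'
  i=19: run of 'A' x 6 -> '6A'

RLE = 5D4G9C1G6A


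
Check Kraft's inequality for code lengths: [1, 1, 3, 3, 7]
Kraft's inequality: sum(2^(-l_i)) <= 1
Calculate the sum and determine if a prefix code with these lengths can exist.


Sum = 2^(-1) + 2^(-1) + 2^(-3) + 2^(-3) + 2^(-7)
    = 0.5 + 0.5 + 0.125 + 0.125 + 0.0078125
    = 161/128 = 1.2578125
Since 1.2578125 > 1, Kraft's inequality is NOT satisfied.
A prefix code with these lengths CANNOT exist.

Kraft sum = 1.2578125. Not satisfied.


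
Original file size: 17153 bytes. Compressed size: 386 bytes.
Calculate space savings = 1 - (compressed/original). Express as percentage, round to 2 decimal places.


ratio = compressed/original = 386/17153 = 0.022503
savings = 1 - ratio = 1 - 0.022503 = 0.977497
as a percentage: 0.977497 * 100 = 97.75%

Space savings = 1 - 386/17153 = 97.75%


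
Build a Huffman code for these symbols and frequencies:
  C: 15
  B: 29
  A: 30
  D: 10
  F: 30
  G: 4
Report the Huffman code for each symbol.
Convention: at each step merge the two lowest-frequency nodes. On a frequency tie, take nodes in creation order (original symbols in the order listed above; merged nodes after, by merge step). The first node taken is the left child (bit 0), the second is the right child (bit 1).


Huffman tree construction:
Step 1: Merge G(4) + D(10) = 14
Step 2: Merge (G+D)(14) + C(15) = 29
Step 3: Merge B(29) + ((G+D)+C)(29) = 58
Step 4: Merge A(30) + F(30) = 60
Step 5: Merge (B+((G+D)+C))(58) + (A+F)(60) = 118
Read each symbol's code off the tree from the root (left child = 0, right child = 1).

Codes:
  C: 011 (length 3)
  B: 00 (length 2)
  A: 10 (length 2)
  D: 0101 (length 4)
  F: 11 (length 2)
  G: 0100 (length 4)
Average code length: 279/118 = 2.3644 bits/symbol


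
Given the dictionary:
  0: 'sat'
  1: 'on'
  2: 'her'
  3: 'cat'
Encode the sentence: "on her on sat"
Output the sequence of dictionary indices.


Look up each word in the dictionary:
  'on' -> 1
  'her' -> 2
  'on' -> 1
  'sat' -> 0

Encoded: [1, 2, 1, 0]


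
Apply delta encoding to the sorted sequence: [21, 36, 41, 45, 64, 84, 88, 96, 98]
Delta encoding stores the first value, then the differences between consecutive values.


First value: 21
Deltas:
  36 - 21 = 15
  41 - 36 = 5
  45 - 41 = 4
  64 - 45 = 19
  84 - 64 = 20
  88 - 84 = 4
  96 - 88 = 8
  98 - 96 = 2


Delta encoded: [21, 15, 5, 4, 19, 20, 4, 8, 2]


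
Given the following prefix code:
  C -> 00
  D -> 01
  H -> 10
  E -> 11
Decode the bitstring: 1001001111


Decoding step by step:
Bits 10 -> H
Bits 01 -> D
Bits 00 -> C
Bits 11 -> E
Bits 11 -> E


Decoded message: HDCEE


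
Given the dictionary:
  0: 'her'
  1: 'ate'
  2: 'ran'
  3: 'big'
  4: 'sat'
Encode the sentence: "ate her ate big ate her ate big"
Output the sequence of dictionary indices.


Look up each word in the dictionary:
  'ate' -> 1
  'her' -> 0
  'ate' -> 1
  'big' -> 3
  'ate' -> 1
  'her' -> 0
  'ate' -> 1
  'big' -> 3

Encoded: [1, 0, 1, 3, 1, 0, 1, 3]


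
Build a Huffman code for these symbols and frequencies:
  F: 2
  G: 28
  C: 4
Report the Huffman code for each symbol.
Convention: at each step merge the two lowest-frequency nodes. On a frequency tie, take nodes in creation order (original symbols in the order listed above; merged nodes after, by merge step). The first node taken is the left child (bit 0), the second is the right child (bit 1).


Huffman tree construction:
Step 1: Merge F(2) + C(4) = 6
Step 2: Merge (F+C)(6) + G(28) = 34
Read each symbol's code off the tree from the root (left child = 0, right child = 1).

Codes:
  F: 00 (length 2)
  G: 1 (length 1)
  C: 01 (length 2)
Average code length: 40/34 = 1.1765 bits/symbol


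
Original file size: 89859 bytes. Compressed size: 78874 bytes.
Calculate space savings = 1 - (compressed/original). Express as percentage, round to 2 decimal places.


ratio = compressed/original = 78874/89859 = 0.877753
savings = 1 - ratio = 1 - 0.877753 = 0.122247
as a percentage: 0.122247 * 100 = 12.22%

Space savings = 1 - 78874/89859 = 12.22%


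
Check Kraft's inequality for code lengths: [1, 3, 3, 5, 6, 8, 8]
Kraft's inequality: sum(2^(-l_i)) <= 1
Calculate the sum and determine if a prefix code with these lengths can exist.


Sum = 2^(-1) + 2^(-3) + 2^(-3) + 2^(-5) + 2^(-6) + 2^(-8) + 2^(-8)
    = 0.5 + 0.125 + 0.125 + 0.03125 + 0.015625 + 0.00390625 + 0.00390625
    = 206/256 = 0.8046875
Since 0.8046875 <= 1, Kraft's inequality IS satisfied.
A prefix code with these lengths CAN exist.

Kraft sum = 0.8046875. Satisfied.


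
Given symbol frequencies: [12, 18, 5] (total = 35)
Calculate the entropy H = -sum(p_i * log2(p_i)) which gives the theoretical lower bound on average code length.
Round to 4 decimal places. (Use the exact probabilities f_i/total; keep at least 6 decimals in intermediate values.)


Per-symbol terms -p_i * log2(p_i) with p_i = f_i/35:
  p = 12/35 = 0.342857: log2(p) = -1.544321, -p*log2(p) = 0.529481
  p = 18/35 = 0.514286: log2(p) = -0.959358, -p*log2(p) = 0.493384
  p = 5/35 = 0.142857: log2(p) = -2.807355, -p*log2(p) = 0.401051
H = 0.529481 + 0.493384 + 0.401051 = 1.423916

H = 1.4239 bits/symbol


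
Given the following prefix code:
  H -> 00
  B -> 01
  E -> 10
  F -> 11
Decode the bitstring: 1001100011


Decoding step by step:
Bits 10 -> E
Bits 01 -> B
Bits 10 -> E
Bits 00 -> H
Bits 11 -> F


Decoded message: EBEHF


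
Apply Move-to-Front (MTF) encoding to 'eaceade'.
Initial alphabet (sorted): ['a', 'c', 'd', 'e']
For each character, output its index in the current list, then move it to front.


MTF encoding:
'e': index 3 in ['a', 'c', 'd', 'e'] -> ['e', 'a', 'c', 'd']
'a': index 1 in ['e', 'a', 'c', 'd'] -> ['a', 'e', 'c', 'd']
'c': index 2 in ['a', 'e', 'c', 'd'] -> ['c', 'a', 'e', 'd']
'e': index 2 in ['c', 'a', 'e', 'd'] -> ['e', 'c', 'a', 'd']
'a': index 2 in ['e', 'c', 'a', 'd'] -> ['a', 'e', 'c', 'd']
'd': index 3 in ['a', 'e', 'c', 'd'] -> ['d', 'a', 'e', 'c']
'e': index 2 in ['d', 'a', 'e', 'c'] -> ['e', 'd', 'a', 'c']


Output: [3, 1, 2, 2, 2, 3, 2]


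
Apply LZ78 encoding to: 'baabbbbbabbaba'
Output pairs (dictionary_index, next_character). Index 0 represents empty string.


LZ78 encoding steps:
Dictionary: {0: ''}
Step 1: w='' (idx 0), next='b' -> output (0, 'b'), add 'b' as idx 1
Step 2: w='' (idx 0), next='a' -> output (0, 'a'), add 'a' as idx 2
Step 3: w='a' (idx 2), next='b' -> output (2, 'b'), add 'ab' as idx 3
Step 4: w='b' (idx 1), next='b' -> output (1, 'b'), add 'bb' as idx 4
Step 5: w='bb' (idx 4), next='a' -> output (4, 'a'), add 'bba' as idx 5
Step 6: w='bba' (idx 5), next='b' -> output (5, 'b'), add 'bbab' as idx 6
Step 7: w='a' (idx 2), end of input -> output (2, '')


Encoded: [(0, 'b'), (0, 'a'), (2, 'b'), (1, 'b'), (4, 'a'), (5, 'b'), (2, '')]


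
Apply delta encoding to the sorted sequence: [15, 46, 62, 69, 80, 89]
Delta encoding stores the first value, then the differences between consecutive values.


First value: 15
Deltas:
  46 - 15 = 31
  62 - 46 = 16
  69 - 62 = 7
  80 - 69 = 11
  89 - 80 = 9


Delta encoded: [15, 31, 16, 7, 11, 9]


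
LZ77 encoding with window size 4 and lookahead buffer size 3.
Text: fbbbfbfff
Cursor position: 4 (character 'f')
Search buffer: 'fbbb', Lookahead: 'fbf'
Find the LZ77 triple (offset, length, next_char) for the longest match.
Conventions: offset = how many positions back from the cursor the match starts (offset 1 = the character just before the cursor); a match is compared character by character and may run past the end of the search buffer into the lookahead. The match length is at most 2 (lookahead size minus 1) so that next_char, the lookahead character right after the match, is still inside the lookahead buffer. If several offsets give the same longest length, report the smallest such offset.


Try each offset into the search buffer:
  offset=1 (pos 3, char 'b'): match length 0
  offset=2 (pos 2, char 'b'): match length 0
  offset=3 (pos 1, char 'b'): match length 0
  offset=4 (pos 0, char 'f'): match length 2
Longest match has length 2 at offset 4.
next_char = character at position 4 + 2 = 6 -> 'f'

Best match: offset=4, length=2 (matching 'fb' starting at position 0)
LZ77 triple: (4, 2, 'f')


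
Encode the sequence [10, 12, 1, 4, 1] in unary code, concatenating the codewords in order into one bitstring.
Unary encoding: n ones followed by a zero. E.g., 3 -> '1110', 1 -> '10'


Encode each number as n ones followed by a terminating 0:
  10 -> 11111111110 (11 bits)
  12 -> 1111111111110 (13 bits)
  1 -> 10 (2 bits)
  4 -> 11110 (5 bits)
  1 -> 10 (2 bits)
Total length = 11 + 13 + 2 + 5 + 2 = 33 bits.

Unary([10, 12, 1, 4, 1]) = 111111111101111111111110101111010 (33 bits)


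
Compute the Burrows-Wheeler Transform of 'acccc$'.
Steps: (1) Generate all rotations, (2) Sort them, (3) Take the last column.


Rotations (sorted):
  0: $acccc -> last char: c
  1: acccc$ -> last char: $
  2: c$accc -> last char: c
  3: cc$acc -> last char: c
  4: ccc$ac -> last char: c
  5: cccc$a -> last char: a


BWT = c$ccca


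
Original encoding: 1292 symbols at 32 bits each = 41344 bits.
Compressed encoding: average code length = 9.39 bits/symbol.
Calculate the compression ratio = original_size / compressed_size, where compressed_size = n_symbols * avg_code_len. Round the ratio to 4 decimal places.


original_size = n_symbols * orig_bits = 1292 * 32 = 41344 bits
compressed_size = n_symbols * avg_code_len = 1292 * 9.39 = 12131.88 bits
ratio = original_size / compressed_size = 41344 / 12131.88 = 3.4079

Compression ratio = 3.4079


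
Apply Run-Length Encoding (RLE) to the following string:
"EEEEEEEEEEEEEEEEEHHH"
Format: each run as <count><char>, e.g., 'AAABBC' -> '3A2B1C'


Scanning runs left to right:
  i=0: run of 'E' x 17 -> '17E'
  i=17: run of 'H' x 3 -> '3H'

RLE = 17E3H


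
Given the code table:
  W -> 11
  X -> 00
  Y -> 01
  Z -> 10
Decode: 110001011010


Decoding:
11 -> W
00 -> X
01 -> Y
01 -> Y
10 -> Z
10 -> Z


Result: WXYYZZ


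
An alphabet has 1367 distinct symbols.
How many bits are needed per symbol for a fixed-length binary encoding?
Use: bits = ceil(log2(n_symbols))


log2(1367) = 10.4168
Bracket: 2^10 = 1024 < 1367 <= 2^11 = 2048
So ceil(log2(1367)) = 11

bits = ceil(log2(1367)) = ceil(10.4168) = 11 bits


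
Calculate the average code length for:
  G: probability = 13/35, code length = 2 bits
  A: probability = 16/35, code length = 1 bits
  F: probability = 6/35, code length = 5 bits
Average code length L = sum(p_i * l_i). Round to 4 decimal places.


Weighted contributions p_i * l_i:
  G: (13/35) * 2 = 26/35
  A: (16/35) * 1 = 16/35
  F: (6/35) * 5 = 30/35
Sum = (26 + 16 + 30)/35 = 72/35

L = 72/35 = 2.0571 bits/symbol


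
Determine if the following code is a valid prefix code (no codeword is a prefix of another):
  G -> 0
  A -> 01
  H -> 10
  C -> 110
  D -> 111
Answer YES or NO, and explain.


Checking each pair (does one codeword prefix another?):
  G='0' vs A='01': prefix -- VIOLATION

NO -- this is NOT a valid prefix code. G (0) is a prefix of A (01).


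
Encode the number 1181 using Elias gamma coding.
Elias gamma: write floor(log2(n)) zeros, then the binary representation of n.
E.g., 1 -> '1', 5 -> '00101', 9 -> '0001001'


num_bits = floor(log2(1181)) + 1 = 11
leading_zeros = num_bits - 1 = 10
binary(1181) = 10010011101

Elias gamma(1181) = '0000000000' + '10010011101' = 000000000010010011101 (21 bits)


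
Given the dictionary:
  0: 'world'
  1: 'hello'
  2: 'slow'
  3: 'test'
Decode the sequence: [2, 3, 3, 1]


Look up each index in the dictionary:
  2 -> 'slow'
  3 -> 'test'
  3 -> 'test'
  1 -> 'hello'

Decoded: "slow test test hello"


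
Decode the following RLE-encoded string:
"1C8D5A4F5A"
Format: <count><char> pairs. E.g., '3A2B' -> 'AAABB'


Expanding each <count><char> pair:
  1C -> 'C'
  8D -> 'DDDDDDDD'
  5A -> 'AAAAA'
  4F -> 'FFFF'
  5A -> 'AAAAA'

Decoded = CDDDDDDDDAAAAAFFFFAAAAA


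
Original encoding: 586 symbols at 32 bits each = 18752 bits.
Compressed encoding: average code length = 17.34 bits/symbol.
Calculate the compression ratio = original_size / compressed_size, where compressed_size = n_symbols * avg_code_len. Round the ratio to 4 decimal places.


original_size = n_symbols * orig_bits = 586 * 32 = 18752 bits
compressed_size = n_symbols * avg_code_len = 586 * 17.34 = 10161.24 bits
ratio = original_size / compressed_size = 18752 / 10161.24 = 1.8454

Compression ratio = 1.8454


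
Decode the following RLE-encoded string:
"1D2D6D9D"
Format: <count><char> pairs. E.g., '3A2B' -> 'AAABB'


Expanding each <count><char> pair:
  1D -> 'D'
  2D -> 'DD'
  6D -> 'DDDDDD'
  9D -> 'DDDDDDDDD'

Decoded = DDDDDDDDDDDDDDDDDD


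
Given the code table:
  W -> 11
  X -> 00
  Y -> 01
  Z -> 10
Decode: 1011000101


Decoding:
10 -> Z
11 -> W
00 -> X
01 -> Y
01 -> Y


Result: ZWXYY


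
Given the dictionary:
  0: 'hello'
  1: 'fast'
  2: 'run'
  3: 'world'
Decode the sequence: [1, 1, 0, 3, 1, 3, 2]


Look up each index in the dictionary:
  1 -> 'fast'
  1 -> 'fast'
  0 -> 'hello'
  3 -> 'world'
  1 -> 'fast'
  3 -> 'world'
  2 -> 'run'

Decoded: "fast fast hello world fast world run"


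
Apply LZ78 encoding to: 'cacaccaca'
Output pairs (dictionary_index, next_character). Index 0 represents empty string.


LZ78 encoding steps:
Dictionary: {0: ''}
Step 1: w='' (idx 0), next='c' -> output (0, 'c'), add 'c' as idx 1
Step 2: w='' (idx 0), next='a' -> output (0, 'a'), add 'a' as idx 2
Step 3: w='c' (idx 1), next='a' -> output (1, 'a'), add 'ca' as idx 3
Step 4: w='c' (idx 1), next='c' -> output (1, 'c'), add 'cc' as idx 4
Step 5: w='a' (idx 2), next='c' -> output (2, 'c'), add 'ac' as idx 5
Step 6: w='a' (idx 2), end of input -> output (2, '')


Encoded: [(0, 'c'), (0, 'a'), (1, 'a'), (1, 'c'), (2, 'c'), (2, '')]


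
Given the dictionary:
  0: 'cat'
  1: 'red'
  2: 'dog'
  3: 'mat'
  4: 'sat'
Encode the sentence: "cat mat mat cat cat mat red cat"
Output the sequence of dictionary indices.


Look up each word in the dictionary:
  'cat' -> 0
  'mat' -> 3
  'mat' -> 3
  'cat' -> 0
  'cat' -> 0
  'mat' -> 3
  'red' -> 1
  'cat' -> 0

Encoded: [0, 3, 3, 0, 0, 3, 1, 0]


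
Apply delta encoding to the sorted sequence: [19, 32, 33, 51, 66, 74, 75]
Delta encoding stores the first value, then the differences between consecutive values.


First value: 19
Deltas:
  32 - 19 = 13
  33 - 32 = 1
  51 - 33 = 18
  66 - 51 = 15
  74 - 66 = 8
  75 - 74 = 1


Delta encoded: [19, 13, 1, 18, 15, 8, 1]


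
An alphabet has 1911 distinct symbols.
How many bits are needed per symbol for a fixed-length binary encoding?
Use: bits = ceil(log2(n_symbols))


log2(1911) = 10.9001
Bracket: 2^10 = 1024 < 1911 <= 2^11 = 2048
So ceil(log2(1911)) = 11

bits = ceil(log2(1911)) = ceil(10.9001) = 11 bits


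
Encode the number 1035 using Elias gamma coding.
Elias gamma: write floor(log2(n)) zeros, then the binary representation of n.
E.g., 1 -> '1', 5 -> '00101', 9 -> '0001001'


num_bits = floor(log2(1035)) + 1 = 11
leading_zeros = num_bits - 1 = 10
binary(1035) = 10000001011

Elias gamma(1035) = '0000000000' + '10000001011' = 000000000010000001011 (21 bits)


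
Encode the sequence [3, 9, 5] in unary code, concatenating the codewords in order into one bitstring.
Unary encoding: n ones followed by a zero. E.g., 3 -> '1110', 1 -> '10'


Encode each number as n ones followed by a terminating 0:
  3 -> 1110 (4 bits)
  9 -> 1111111110 (10 bits)
  5 -> 111110 (6 bits)
Total length = 4 + 10 + 6 = 20 bits.

Unary([3, 9, 5]) = 11101111111110111110 (20 bits)


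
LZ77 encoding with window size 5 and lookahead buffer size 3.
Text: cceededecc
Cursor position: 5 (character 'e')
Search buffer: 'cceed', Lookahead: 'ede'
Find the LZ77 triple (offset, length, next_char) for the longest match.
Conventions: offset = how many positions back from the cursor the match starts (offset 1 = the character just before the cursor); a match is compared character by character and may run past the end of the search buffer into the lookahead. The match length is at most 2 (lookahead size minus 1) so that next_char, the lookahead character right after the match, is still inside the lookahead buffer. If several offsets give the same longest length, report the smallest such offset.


Try each offset into the search buffer:
  offset=1 (pos 4, char 'd'): match length 0
  offset=2 (pos 3, char 'e'): match length 2
  offset=3 (pos 2, char 'e'): match length 1
  offset=4 (pos 1, char 'c'): match length 0
  offset=5 (pos 0, char 'c'): match length 0
Longest match has length 2 at offset 2.
next_char = character at position 5 + 2 = 7 -> 'e'

Best match: offset=2, length=2 (matching 'ed' starting at position 3)
LZ77 triple: (2, 2, 'e')


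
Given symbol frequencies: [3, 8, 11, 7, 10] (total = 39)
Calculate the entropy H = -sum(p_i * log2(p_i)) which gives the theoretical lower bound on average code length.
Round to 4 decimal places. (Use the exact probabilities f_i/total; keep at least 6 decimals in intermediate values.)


Per-symbol terms -p_i * log2(p_i) with p_i = f_i/39:
  p = 3/39 = 0.076923: log2(p) = -3.700440, -p*log2(p) = 0.284649
  p = 8/39 = 0.205128: log2(p) = -2.285402, -p*log2(p) = 0.468800
  p = 11/39 = 0.282051: log2(p) = -1.825971, -p*log2(p) = 0.515017
  p = 7/39 = 0.179487: log2(p) = -2.478047, -p*log2(p) = 0.444778
  p = 10/39 = 0.256410: log2(p) = -1.963474, -p*log2(p) = 0.503455
H = 0.284649 + 0.468800 + 0.515017 + 0.444778 + 0.503455 = 2.216699

H = 2.2167 bits/symbol


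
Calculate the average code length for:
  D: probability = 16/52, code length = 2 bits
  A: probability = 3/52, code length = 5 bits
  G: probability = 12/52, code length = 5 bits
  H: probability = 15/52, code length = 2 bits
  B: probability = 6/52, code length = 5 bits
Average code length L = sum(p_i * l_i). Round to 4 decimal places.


Weighted contributions p_i * l_i:
  D: (16/52) * 2 = 32/52
  A: (3/52) * 5 = 15/52
  G: (12/52) * 5 = 60/52
  H: (15/52) * 2 = 30/52
  B: (6/52) * 5 = 30/52
Sum = (32 + 15 + 60 + 30 + 30)/52 = 167/52

L = 167/52 = 3.2115 bits/symbol


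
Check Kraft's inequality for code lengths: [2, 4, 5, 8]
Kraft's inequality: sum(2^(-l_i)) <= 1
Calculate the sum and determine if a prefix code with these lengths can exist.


Sum = 2^(-2) + 2^(-4) + 2^(-5) + 2^(-8)
    = 0.25 + 0.0625 + 0.03125 + 0.00390625
    = 89/256 = 0.34765625
Since 0.34765625 <= 1, Kraft's inequality IS satisfied.
A prefix code with these lengths CAN exist.

Kraft sum = 0.34765625. Satisfied.


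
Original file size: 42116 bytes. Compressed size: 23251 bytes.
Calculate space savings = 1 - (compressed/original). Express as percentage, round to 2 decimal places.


ratio = compressed/original = 23251/42116 = 0.55207
savings = 1 - ratio = 1 - 0.55207 = 0.44793
as a percentage: 0.44793 * 100 = 44.79%

Space savings = 1 - 23251/42116 = 44.79%


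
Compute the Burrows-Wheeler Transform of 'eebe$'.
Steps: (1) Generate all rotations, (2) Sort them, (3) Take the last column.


Rotations (sorted):
  0: $eebe -> last char: e
  1: be$ee -> last char: e
  2: e$eeb -> last char: b
  3: ebe$e -> last char: e
  4: eebe$ -> last char: $


BWT = eebe$


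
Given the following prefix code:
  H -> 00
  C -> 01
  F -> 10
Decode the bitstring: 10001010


Decoding step by step:
Bits 10 -> F
Bits 00 -> H
Bits 10 -> F
Bits 10 -> F


Decoded message: FHFF


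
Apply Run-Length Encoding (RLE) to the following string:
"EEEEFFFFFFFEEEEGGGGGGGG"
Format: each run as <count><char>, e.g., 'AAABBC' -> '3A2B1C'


Scanning runs left to right:
  i=0: run of 'E' x 4 -> '4E'
  i=4: run of 'F' x 7 -> '7F'
  i=11: run of 'E' x 4 -> '4E'
  i=15: run of 'G' x 8 -> '8G'

RLE = 4E7F4E8G


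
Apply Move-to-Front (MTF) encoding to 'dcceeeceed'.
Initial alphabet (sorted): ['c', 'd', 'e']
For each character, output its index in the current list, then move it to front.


MTF encoding:
'd': index 1 in ['c', 'd', 'e'] -> ['d', 'c', 'e']
'c': index 1 in ['d', 'c', 'e'] -> ['c', 'd', 'e']
'c': index 0 in ['c', 'd', 'e'] -> ['c', 'd', 'e']
'e': index 2 in ['c', 'd', 'e'] -> ['e', 'c', 'd']
'e': index 0 in ['e', 'c', 'd'] -> ['e', 'c', 'd']
'e': index 0 in ['e', 'c', 'd'] -> ['e', 'c', 'd']
'c': index 1 in ['e', 'c', 'd'] -> ['c', 'e', 'd']
'e': index 1 in ['c', 'e', 'd'] -> ['e', 'c', 'd']
'e': index 0 in ['e', 'c', 'd'] -> ['e', 'c', 'd']
'd': index 2 in ['e', 'c', 'd'] -> ['d', 'e', 'c']


Output: [1, 1, 0, 2, 0, 0, 1, 1, 0, 2]


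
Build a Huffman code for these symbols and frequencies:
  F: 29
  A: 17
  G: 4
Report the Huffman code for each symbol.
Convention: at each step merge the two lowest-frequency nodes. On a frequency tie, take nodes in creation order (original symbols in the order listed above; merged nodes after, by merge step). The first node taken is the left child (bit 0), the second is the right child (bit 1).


Huffman tree construction:
Step 1: Merge G(4) + A(17) = 21
Step 2: Merge (G+A)(21) + F(29) = 50
Read each symbol's code off the tree from the root (left child = 0, right child = 1).

Codes:
  F: 1 (length 1)
  A: 01 (length 2)
  G: 00 (length 2)
Average code length: 71/50 = 1.4200 bits/symbol


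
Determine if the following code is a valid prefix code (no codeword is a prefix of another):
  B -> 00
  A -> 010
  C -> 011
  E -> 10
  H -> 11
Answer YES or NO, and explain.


Checking each pair (does one codeword prefix another?):
  B='00' vs A='010': no prefix
  B='00' vs C='011': no prefix
  B='00' vs E='10': no prefix
  B='00' vs H='11': no prefix
  A='010' vs B='00': no prefix
  A='010' vs C='011': no prefix
  A='010' vs E='10': no prefix
  A='010' vs H='11': no prefix
  C='011' vs B='00': no prefix
  C='011' vs A='010': no prefix
  C='011' vs E='10': no prefix
  C='011' vs H='11': no prefix
  E='10' vs B='00': no prefix
  E='10' vs A='010': no prefix
  E='10' vs C='011': no prefix
  E='10' vs H='11': no prefix
  H='11' vs B='00': no prefix
  H='11' vs A='010': no prefix
  H='11' vs C='011': no prefix
  H='11' vs E='10': no prefix
No violation found over all pairs.

YES -- this is a valid prefix code. No codeword is a prefix of any other codeword.


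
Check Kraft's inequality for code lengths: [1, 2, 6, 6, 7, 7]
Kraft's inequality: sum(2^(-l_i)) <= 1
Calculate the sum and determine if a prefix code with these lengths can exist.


Sum = 2^(-1) + 2^(-2) + 2^(-6) + 2^(-6) + 2^(-7) + 2^(-7)
    = 0.5 + 0.25 + 0.015625 + 0.015625 + 0.0078125 + 0.0078125
    = 102/128 = 0.796875
Since 0.796875 <= 1, Kraft's inequality IS satisfied.
A prefix code with these lengths CAN exist.

Kraft sum = 0.796875. Satisfied.


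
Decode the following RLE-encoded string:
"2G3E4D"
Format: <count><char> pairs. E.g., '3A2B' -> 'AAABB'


Expanding each <count><char> pair:
  2G -> 'GG'
  3E -> 'EEE'
  4D -> 'DDDD'

Decoded = GGEEEDDDD


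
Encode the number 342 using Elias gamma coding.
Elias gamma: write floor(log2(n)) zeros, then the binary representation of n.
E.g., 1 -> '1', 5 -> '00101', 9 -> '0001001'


num_bits = floor(log2(342)) + 1 = 9
leading_zeros = num_bits - 1 = 8
binary(342) = 101010110

Elias gamma(342) = '00000000' + '101010110' = 00000000101010110 (17 bits)


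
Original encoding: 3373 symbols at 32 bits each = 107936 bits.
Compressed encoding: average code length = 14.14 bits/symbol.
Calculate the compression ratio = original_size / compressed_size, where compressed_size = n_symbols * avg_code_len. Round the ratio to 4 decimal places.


original_size = n_symbols * orig_bits = 3373 * 32 = 107936 bits
compressed_size = n_symbols * avg_code_len = 3373 * 14.14 = 47694.22 bits
ratio = original_size / compressed_size = 107936 / 47694.22 = 2.2631

Compression ratio = 2.2631


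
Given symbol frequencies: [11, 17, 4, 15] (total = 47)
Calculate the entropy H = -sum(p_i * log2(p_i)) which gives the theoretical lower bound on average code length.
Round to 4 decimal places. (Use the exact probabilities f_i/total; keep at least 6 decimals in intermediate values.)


Per-symbol terms -p_i * log2(p_i) with p_i = f_i/47:
  p = 11/47 = 0.234043: log2(p) = -2.095157, -p*log2(p) = 0.490356
  p = 17/47 = 0.361702: log2(p) = -1.467126, -p*log2(p) = 0.530663
  p = 4/47 = 0.085106: log2(p) = -3.554589, -p*log2(p) = 0.302518
  p = 15/47 = 0.319149: log2(p) = -1.647698, -p*log2(p) = 0.525861
H = 0.490356 + 0.530663 + 0.302518 + 0.525861 = 1.849398

H = 1.8494 bits/symbol


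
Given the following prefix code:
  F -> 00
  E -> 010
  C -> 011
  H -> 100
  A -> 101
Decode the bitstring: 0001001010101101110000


Decoding step by step:
Bits 00 -> F
Bits 010 -> E
Bits 010 -> E
Bits 101 -> A
Bits 011 -> C
Bits 011 -> C
Bits 100 -> H
Bits 00 -> F


Decoded message: FEEACCHF


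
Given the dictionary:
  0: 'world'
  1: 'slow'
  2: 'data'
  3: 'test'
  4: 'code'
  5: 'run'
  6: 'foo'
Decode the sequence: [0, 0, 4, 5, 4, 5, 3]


Look up each index in the dictionary:
  0 -> 'world'
  0 -> 'world'
  4 -> 'code'
  5 -> 'run'
  4 -> 'code'
  5 -> 'run'
  3 -> 'test'

Decoded: "world world code run code run test"


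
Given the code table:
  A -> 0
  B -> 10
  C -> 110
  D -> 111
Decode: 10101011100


Decoding:
10 -> B
10 -> B
10 -> B
111 -> D
0 -> A
0 -> A


Result: BBBDAA


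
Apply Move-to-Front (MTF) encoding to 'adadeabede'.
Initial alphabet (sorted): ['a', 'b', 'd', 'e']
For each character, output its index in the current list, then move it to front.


MTF encoding:
'a': index 0 in ['a', 'b', 'd', 'e'] -> ['a', 'b', 'd', 'e']
'd': index 2 in ['a', 'b', 'd', 'e'] -> ['d', 'a', 'b', 'e']
'a': index 1 in ['d', 'a', 'b', 'e'] -> ['a', 'd', 'b', 'e']
'd': index 1 in ['a', 'd', 'b', 'e'] -> ['d', 'a', 'b', 'e']
'e': index 3 in ['d', 'a', 'b', 'e'] -> ['e', 'd', 'a', 'b']
'a': index 2 in ['e', 'd', 'a', 'b'] -> ['a', 'e', 'd', 'b']
'b': index 3 in ['a', 'e', 'd', 'b'] -> ['b', 'a', 'e', 'd']
'e': index 2 in ['b', 'a', 'e', 'd'] -> ['e', 'b', 'a', 'd']
'd': index 3 in ['e', 'b', 'a', 'd'] -> ['d', 'e', 'b', 'a']
'e': index 1 in ['d', 'e', 'b', 'a'] -> ['e', 'd', 'b', 'a']


Output: [0, 2, 1, 1, 3, 2, 3, 2, 3, 1]


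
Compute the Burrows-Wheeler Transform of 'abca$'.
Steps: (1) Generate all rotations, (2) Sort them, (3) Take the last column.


Rotations (sorted):
  0: $abca -> last char: a
  1: a$abc -> last char: c
  2: abca$ -> last char: $
  3: bca$a -> last char: a
  4: ca$ab -> last char: b


BWT = ac$ab


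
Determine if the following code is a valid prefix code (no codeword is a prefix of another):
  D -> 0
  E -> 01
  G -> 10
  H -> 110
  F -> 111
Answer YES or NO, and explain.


Checking each pair (does one codeword prefix another?):
  D='0' vs E='01': prefix -- VIOLATION

NO -- this is NOT a valid prefix code. D (0) is a prefix of E (01).


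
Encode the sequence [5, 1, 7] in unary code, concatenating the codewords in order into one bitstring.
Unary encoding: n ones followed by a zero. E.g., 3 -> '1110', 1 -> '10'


Encode each number as n ones followed by a terminating 0:
  5 -> 111110 (6 bits)
  1 -> 10 (2 bits)
  7 -> 11111110 (8 bits)
Total length = 6 + 2 + 8 = 16 bits.

Unary([5, 1, 7]) = 1111101011111110 (16 bits)


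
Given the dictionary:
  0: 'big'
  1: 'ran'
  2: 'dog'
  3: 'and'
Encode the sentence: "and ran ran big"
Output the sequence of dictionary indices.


Look up each word in the dictionary:
  'and' -> 3
  'ran' -> 1
  'ran' -> 1
  'big' -> 0

Encoded: [3, 1, 1, 0]


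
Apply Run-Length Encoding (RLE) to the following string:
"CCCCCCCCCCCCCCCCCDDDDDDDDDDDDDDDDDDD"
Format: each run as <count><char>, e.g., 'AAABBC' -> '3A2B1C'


Scanning runs left to right:
  i=0: run of 'C' x 17 -> '17C'
  i=17: run of 'D' x 19 -> '19D'

RLE = 17C19D


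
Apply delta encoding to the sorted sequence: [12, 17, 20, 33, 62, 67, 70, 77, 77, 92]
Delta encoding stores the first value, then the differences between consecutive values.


First value: 12
Deltas:
  17 - 12 = 5
  20 - 17 = 3
  33 - 20 = 13
  62 - 33 = 29
  67 - 62 = 5
  70 - 67 = 3
  77 - 70 = 7
  77 - 77 = 0
  92 - 77 = 15


Delta encoded: [12, 5, 3, 13, 29, 5, 3, 7, 0, 15]


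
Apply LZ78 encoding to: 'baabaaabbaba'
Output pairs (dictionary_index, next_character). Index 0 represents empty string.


LZ78 encoding steps:
Dictionary: {0: ''}
Step 1: w='' (idx 0), next='b' -> output (0, 'b'), add 'b' as idx 1
Step 2: w='' (idx 0), next='a' -> output (0, 'a'), add 'a' as idx 2
Step 3: w='a' (idx 2), next='b' -> output (2, 'b'), add 'ab' as idx 3
Step 4: w='a' (idx 2), next='a' -> output (2, 'a'), add 'aa' as idx 4
Step 5: w='ab' (idx 3), next='b' -> output (3, 'b'), add 'abb' as idx 5
Step 6: w='ab' (idx 3), next='a' -> output (3, 'a'), add 'aba' as idx 6


Encoded: [(0, 'b'), (0, 'a'), (2, 'b'), (2, 'a'), (3, 'b'), (3, 'a')]


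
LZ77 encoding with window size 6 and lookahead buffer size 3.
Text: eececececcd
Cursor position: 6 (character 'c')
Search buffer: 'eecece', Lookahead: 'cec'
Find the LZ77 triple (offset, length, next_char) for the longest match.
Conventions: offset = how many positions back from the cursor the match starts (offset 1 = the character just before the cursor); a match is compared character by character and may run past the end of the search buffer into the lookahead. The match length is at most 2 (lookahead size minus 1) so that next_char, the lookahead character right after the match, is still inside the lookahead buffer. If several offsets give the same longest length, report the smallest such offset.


Try each offset into the search buffer:
  offset=1 (pos 5, char 'e'): match length 0
  offset=2 (pos 4, char 'c'): match length 2
  offset=3 (pos 3, char 'e'): match length 0
  offset=4 (pos 2, char 'c'): match length 2
  offset=5 (pos 1, char 'e'): match length 0
  offset=6 (pos 0, char 'e'): match length 0
Longest match has length 2, found at offsets 2, 4; take the smallest, offset 2.
next_char = character at position 6 + 2 = 8 -> 'c'

Best match: offset=2, length=2 (matching 'ce' starting at position 4)
LZ77 triple: (2, 2, 'c')


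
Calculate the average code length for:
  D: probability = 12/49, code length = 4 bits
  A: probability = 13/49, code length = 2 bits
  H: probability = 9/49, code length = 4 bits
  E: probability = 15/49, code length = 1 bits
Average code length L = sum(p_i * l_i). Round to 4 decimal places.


Weighted contributions p_i * l_i:
  D: (12/49) * 4 = 48/49
  A: (13/49) * 2 = 26/49
  H: (9/49) * 4 = 36/49
  E: (15/49) * 1 = 15/49
Sum = (48 + 26 + 36 + 15)/49 = 125/49

L = 125/49 = 2.5510 bits/symbol


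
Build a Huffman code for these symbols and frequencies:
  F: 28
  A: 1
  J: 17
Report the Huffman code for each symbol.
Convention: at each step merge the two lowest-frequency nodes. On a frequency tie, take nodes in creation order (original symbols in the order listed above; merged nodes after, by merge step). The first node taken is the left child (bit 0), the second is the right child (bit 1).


Huffman tree construction:
Step 1: Merge A(1) + J(17) = 18
Step 2: Merge (A+J)(18) + F(28) = 46
Read each symbol's code off the tree from the root (left child = 0, right child = 1).

Codes:
  F: 1 (length 1)
  A: 00 (length 2)
  J: 01 (length 2)
Average code length: 64/46 = 1.3913 bits/symbol


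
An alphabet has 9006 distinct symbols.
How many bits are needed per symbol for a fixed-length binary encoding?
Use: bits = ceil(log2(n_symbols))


log2(9006) = 13.1367
Bracket: 2^13 = 8192 < 9006 <= 2^14 = 16384
So ceil(log2(9006)) = 14

bits = ceil(log2(9006)) = ceil(13.1367) = 14 bits


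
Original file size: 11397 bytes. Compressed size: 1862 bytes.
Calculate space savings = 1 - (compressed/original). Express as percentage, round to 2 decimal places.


ratio = compressed/original = 1862/11397 = 0.163376
savings = 1 - ratio = 1 - 0.163376 = 0.836624
as a percentage: 0.836624 * 100 = 83.66%

Space savings = 1 - 1862/11397 = 83.66%


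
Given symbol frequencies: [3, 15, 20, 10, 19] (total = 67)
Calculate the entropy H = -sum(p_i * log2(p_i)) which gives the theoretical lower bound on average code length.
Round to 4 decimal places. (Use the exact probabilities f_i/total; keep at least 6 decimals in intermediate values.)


Per-symbol terms -p_i * log2(p_i) with p_i = f_i/67:
  p = 3/67 = 0.044776: log2(p) = -4.481127, -p*log2(p) = 0.200647
  p = 15/67 = 0.223881: log2(p) = -2.159199, -p*log2(p) = 0.483403
  p = 20/67 = 0.298507: log2(p) = -1.744161, -p*log2(p) = 0.520645
  p = 10/67 = 0.149254: log2(p) = -2.744161, -p*log2(p) = 0.409576
  p = 19/67 = 0.283582: log2(p) = -1.818162, -p*log2(p) = 0.515598
H = 0.200647 + 0.483403 + 0.520645 + 0.409576 + 0.515598 = 2.129869

H = 2.1299 bits/symbol
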